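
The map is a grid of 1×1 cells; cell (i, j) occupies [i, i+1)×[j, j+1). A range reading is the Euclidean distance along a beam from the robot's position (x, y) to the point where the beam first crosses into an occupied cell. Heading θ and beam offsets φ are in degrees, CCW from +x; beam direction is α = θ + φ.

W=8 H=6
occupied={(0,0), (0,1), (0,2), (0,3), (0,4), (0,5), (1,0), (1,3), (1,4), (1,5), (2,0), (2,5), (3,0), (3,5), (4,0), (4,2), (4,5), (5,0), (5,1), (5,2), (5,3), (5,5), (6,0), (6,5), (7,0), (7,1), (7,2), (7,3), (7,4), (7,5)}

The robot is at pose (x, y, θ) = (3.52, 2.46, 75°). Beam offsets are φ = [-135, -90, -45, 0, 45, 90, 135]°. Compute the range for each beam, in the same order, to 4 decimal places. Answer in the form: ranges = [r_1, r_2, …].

beam 1: φ=-135°, α=300°
  d=(0.5000,-0.8660)  start (3,2)  tX=0.9600 tY=0.5312  stride 1/|dx|=2.0000 1/|dy|=1.1547
    cross y-line → (3,1), t=0.5312
    cross x-line → (4,1), t=0.9600
    cross y-line → (4,0), t=1.6859 (wall)
  → r_1 = 1.6859
beam 2: φ=-90°, α=345°
  d=(0.9659,-0.2588)  start (3,2)  tX=0.4969 tY=1.7773  stride 1/|dx|=1.0353 1/|dy|=3.8637
    cross x-line → (4,2), t=0.4969 (wall)
  → r_2 = 0.4969
beam 3: φ=-45°, α=30°
  d=(0.8660,0.5000)  start (3,2)  tX=0.5543 tY=1.0800  stride 1/|dx|=1.1547 1/|dy|=2.0000
    cross x-line → (4,2), t=0.5543 (wall)
  → r_3 = 0.5543
beam 4: φ=0°, α=75°
  d=(0.2588,0.9659)  start (3,2)  tX=1.8546 tY=0.5590  stride 1/|dx|=3.8637 1/|dy|=1.0353
    cross y-line → (3,3), t=0.5590
    cross y-line → (3,4), t=1.5943
    cross x-line → (4,4), t=1.8546
    cross y-line → (4,5), t=2.6296 (wall)
  → r_4 = 2.6296
beam 5: φ=45°, α=120°
  d=(-0.5000,0.8660)  start (3,2)  tX=1.0400 tY=0.6235  stride 1/|dx|=2.0000 1/|dy|=1.1547
    cross y-line → (3,3), t=0.6235
    cross x-line → (2,3), t=1.0400
    cross y-line → (2,4), t=1.7782
    cross y-line → (2,5), t=2.9329 (wall)
  → r_5 = 2.9329
beam 6: φ=90°, α=165°
  d=(-0.9659,0.2588)  start (3,2)  tX=0.5383 tY=2.0864  stride 1/|dx|=1.0353 1/|dy|=3.8637
    cross x-line → (2,2), t=0.5383
    cross x-line → (1,2), t=1.5736
    cross y-line → (1,3), t=2.0864 (wall)
  → r_6 = 2.0864
beam 7: φ=135°, α=210°
  d=(-0.8660,-0.5000)  start (3,2)  tX=0.6004 tY=0.9200  stride 1/|dx|=1.1547 1/|dy|=2.0000
    cross x-line → (2,2), t=0.6004
    cross y-line → (2,1), t=0.9200
    cross x-line → (1,1), t=1.7551
    cross x-line → (0,1), t=2.9098 (wall)
  → r_7 = 2.9098

ranges = [1.6859, 0.4969, 0.5543, 2.6296, 2.9329, 2.0864, 2.9098]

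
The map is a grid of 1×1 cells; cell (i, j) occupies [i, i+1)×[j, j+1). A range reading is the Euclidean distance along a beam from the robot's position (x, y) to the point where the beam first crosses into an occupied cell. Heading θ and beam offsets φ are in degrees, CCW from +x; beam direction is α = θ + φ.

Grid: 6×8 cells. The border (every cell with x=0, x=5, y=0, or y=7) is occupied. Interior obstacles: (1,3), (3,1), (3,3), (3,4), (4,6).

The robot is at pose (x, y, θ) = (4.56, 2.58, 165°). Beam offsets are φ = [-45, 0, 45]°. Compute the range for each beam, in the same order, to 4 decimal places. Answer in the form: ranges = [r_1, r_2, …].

ranges = [1.1200, 2.6503, 1.1600]

beam 1: φ=-45°, α=120°
  cosα=-0.5000 sinα=0.8660 | (4,2) | tMaxX 1.1200 tMaxY 0.4850 | tΔX 2.0000 tΔY 1.1547
    t=0.4850 [y] (4,3)
    t=1.1200 [x] (3,3) — stop
  → r_1 = 1.1200
beam 2: φ=0°, α=165°
  cosα=-0.9659 sinα=0.2588 | (4,2) | tMaxX 0.5798 tMaxY 1.6228 | tΔX 1.0353 tΔY 3.8637
    t=0.5798 [x] (3,2)
    t=1.6150 [x] (2,2)
    t=1.6228 [y] (2,3)
    t=2.6503 [x] (1,3) — stop
  → r_2 = 2.6503
beam 3: φ=45°, α=210°
  cosα=-0.8660 sinα=-0.5000 | (4,2) | tMaxX 0.6466 tMaxY 1.1600 | tΔX 1.1547 tΔY 2.0000
    t=0.6466 [x] (3,2)
    t=1.1600 [y] (3,1) — stop
  → r_3 = 1.1600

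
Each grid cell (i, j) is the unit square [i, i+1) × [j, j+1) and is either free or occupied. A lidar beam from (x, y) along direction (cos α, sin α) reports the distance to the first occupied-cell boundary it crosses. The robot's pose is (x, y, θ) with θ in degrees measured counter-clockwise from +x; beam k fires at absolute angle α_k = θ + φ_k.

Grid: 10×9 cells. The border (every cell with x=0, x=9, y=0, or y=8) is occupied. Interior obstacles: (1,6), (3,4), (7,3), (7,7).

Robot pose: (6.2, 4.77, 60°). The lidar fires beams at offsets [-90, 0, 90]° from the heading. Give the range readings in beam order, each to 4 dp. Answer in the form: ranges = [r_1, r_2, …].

ranges = [1.5400, 2.5750, 6.0044]

beam 1: φ=-90°, α=330°
  direction (0.8660, -0.5000); cell (6,4); t to first gridline: x 0.9238, y 1.5400 (then +1.1547 / +2.0000)
    (7,4) via x @ 0.9238
    (7,3) via y @ 1.5400  # hit
  → r_1 = 1.5400
beam 2: φ=0°, α=60°
  direction (0.5000, 0.8660); cell (6,4); t to first gridline: x 1.6000, y 0.2656 (then +2.0000 / +1.1547)
    (6,5) via y @ 0.2656
    (6,6) via y @ 1.4203
    (7,6) via x @ 1.6000
    (7,7) via y @ 2.5750  # hit
  → r_2 = 2.5750
beam 3: φ=90°, α=150°
  direction (-0.8660, 0.5000); cell (6,4); t to first gridline: x 0.2309, y 0.4600 (then +1.1547 / +2.0000)
    (5,4) via x @ 0.2309
    (5,5) via y @ 0.4600
    (4,5) via x @ 1.3856
    (4,6) via y @ 2.4600
    (3,6) via x @ 2.5403
    (2,6) via x @ 3.6950
    (2,7) via y @ 4.4600
    (1,7) via x @ 4.8497
    (0,7) via x @ 6.0044  # hit
  → r_3 = 6.0044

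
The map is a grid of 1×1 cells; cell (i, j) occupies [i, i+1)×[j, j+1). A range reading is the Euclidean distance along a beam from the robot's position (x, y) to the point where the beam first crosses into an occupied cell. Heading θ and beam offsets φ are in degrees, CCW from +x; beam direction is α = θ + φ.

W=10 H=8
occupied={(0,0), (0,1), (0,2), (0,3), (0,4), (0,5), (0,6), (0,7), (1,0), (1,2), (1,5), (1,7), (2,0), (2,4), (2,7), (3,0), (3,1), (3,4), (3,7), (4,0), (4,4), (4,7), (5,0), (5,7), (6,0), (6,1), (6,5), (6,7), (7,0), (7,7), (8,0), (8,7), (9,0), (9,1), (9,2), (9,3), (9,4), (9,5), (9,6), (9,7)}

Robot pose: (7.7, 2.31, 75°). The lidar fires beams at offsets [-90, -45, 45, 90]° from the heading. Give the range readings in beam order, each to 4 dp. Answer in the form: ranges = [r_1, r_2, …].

ranges = [1.3459, 1.5011, 3.1061, 6.9364]

beam 1: φ=-90°, α=345°
  cosα=0.9659 sinα=-0.2588 | (7,2) | tMaxX 0.3106 tMaxY 1.1977 | tΔX 1.0353 tΔY 3.8637
    t=0.3106 [x] (8,2)
    t=1.1977 [y] (8,1)
    t=1.3459 [x] (9,1) — stop
  → r_1 = 1.3459
beam 2: φ=-45°, α=30°
  cosα=0.8660 sinα=0.5000 | (7,2) | tMaxX 0.3464 tMaxY 1.3800 | tΔX 1.1547 tΔY 2.0000
    t=0.3464 [x] (8,2)
    t=1.3800 [y] (8,3)
    t=1.5011 [x] (9,3) — stop
  → r_2 = 1.5011
beam 3: φ=45°, α=120°
  cosα=-0.5000 sinα=0.8660 | (7,2) | tMaxX 1.4000 tMaxY 0.7967 | tΔX 2.0000 tΔY 1.1547
    t=0.7967 [y] (7,3)
    t=1.4000 [x] (6,3)
    t=1.9514 [y] (6,4)
    t=3.1061 [y] (6,5) — stop
  → r_3 = 3.1061
beam 4: φ=90°, α=165°
  cosα=-0.9659 sinα=0.2588 | (7,2) | tMaxX 0.7247 tMaxY 2.6660 | tΔX 1.0353 tΔY 3.8637
    t=0.7247 [x] (6,2)
    t=1.7600 [x] (5,2)
    t=2.6660 [y] (5,3)
    t=2.7952 [x] (4,3)
    t=3.8305 [x] (3,3)
    t=4.8658 [x] (2,3)
    t=5.9011 [x] (1,3)
    t=6.5297 [y] (1,4)
    t=6.9364 [x] (0,4) — stop
  → r_4 = 6.9364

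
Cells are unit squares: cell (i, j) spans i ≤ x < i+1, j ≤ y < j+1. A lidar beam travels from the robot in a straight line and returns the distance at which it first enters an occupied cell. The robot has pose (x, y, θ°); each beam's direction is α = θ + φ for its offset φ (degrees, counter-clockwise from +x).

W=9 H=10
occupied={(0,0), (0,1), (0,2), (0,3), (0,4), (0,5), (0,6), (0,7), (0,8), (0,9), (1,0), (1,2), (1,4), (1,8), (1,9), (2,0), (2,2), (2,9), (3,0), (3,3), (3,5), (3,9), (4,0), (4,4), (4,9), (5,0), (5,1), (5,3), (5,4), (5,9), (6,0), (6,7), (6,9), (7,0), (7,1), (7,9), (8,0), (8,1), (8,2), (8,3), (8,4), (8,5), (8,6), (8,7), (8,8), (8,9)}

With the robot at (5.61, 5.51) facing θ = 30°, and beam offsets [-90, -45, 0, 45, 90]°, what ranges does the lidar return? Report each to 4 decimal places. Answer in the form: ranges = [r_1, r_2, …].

ranges = [0.5889, 2.4743, 2.7597, 1.5426, 4.0299]

beam 1: φ=-90°, α=300°
  d=(0.5000,-0.8660)  start (5,5)  tX=0.7800 tY=0.5889  stride 1/|dx|=2.0000 1/|dy|=1.1547
    cross y-line → (5,4), t=0.5889 (wall)
  → r_1 = 0.5889
beam 2: φ=-45°, α=345°
  d=(0.9659,-0.2588)  start (5,5)  tX=0.4038 tY=1.9705  stride 1/|dx|=1.0353 1/|dy|=3.8637
    cross x-line → (6,5), t=0.4038
    cross x-line → (7,5), t=1.4390
    cross y-line → (7,4), t=1.9705
    cross x-line → (8,4), t=2.4743 (wall)
  → r_2 = 2.4743
beam 3: φ=0°, α=30°
  d=(0.8660,0.5000)  start (5,5)  tX=0.4503 tY=0.9800  stride 1/|dx|=1.1547 1/|dy|=2.0000
    cross x-line → (6,5), t=0.4503
    cross y-line → (6,6), t=0.9800
    cross x-line → (7,6), t=1.6050
    cross x-line → (8,6), t=2.7597 (wall)
  → r_3 = 2.7597
beam 4: φ=45°, α=75°
  d=(0.2588,0.9659)  start (5,5)  tX=1.5068 tY=0.5073  stride 1/|dx|=3.8637 1/|dy|=1.0353
    cross y-line → (5,6), t=0.5073
    cross x-line → (6,6), t=1.5068
    cross y-line → (6,7), t=1.5426 (wall)
  → r_4 = 1.5426
beam 5: φ=90°, α=120°
  d=(-0.5000,0.8660)  start (5,5)  tX=1.2200 tY=0.5658  stride 1/|dx|=2.0000 1/|dy|=1.1547
    cross y-line → (5,6), t=0.5658
    cross x-line → (4,6), t=1.2200
    cross y-line → (4,7), t=1.7205
    cross y-line → (4,8), t=2.8752
    cross x-line → (3,8), t=3.2200
    cross y-line → (3,9), t=4.0299 (wall)
  → r_5 = 4.0299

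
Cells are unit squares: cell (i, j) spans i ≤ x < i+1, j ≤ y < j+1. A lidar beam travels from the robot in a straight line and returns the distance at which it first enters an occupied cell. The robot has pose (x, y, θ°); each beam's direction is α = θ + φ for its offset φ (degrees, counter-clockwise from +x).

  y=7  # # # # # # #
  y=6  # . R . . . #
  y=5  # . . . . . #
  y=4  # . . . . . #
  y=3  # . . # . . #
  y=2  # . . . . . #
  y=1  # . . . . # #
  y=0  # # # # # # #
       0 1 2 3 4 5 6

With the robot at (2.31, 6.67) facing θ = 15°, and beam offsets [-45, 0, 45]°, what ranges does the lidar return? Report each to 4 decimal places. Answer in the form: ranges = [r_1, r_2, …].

beam 1: φ=-45°, α=330°
  d=(0.8660,-0.5000)  start (2,6)  tX=0.7967 tY=1.3400  stride 1/|dx|=1.1547 1/|dy|=2.0000
    cross x-line → (3,6), t=0.7967
    cross y-line → (3,5), t=1.3400
    cross x-line → (4,5), t=1.9514
    cross x-line → (5,5), t=3.1061
    cross y-line → (5,4), t=3.3400
    cross x-line → (6,4), t=4.2608 (wall)
  → r_1 = 4.2608
beam 2: φ=0°, α=15°
  d=(0.9659,0.2588)  start (2,6)  tX=0.7143 tY=1.2750  stride 1/|dx|=1.0353 1/|dy|=3.8637
    cross x-line → (3,6), t=0.7143
    cross y-line → (3,7), t=1.2750 (wall)
  → r_2 = 1.2750
beam 3: φ=45°, α=60°
  d=(0.5000,0.8660)  start (2,6)  tX=1.3800 tY=0.3811  stride 1/|dx|=2.0000 1/|dy|=1.1547
    cross y-line → (2,7), t=0.3811 (wall)
  → r_3 = 0.3811

ranges = [4.2608, 1.2750, 0.3811]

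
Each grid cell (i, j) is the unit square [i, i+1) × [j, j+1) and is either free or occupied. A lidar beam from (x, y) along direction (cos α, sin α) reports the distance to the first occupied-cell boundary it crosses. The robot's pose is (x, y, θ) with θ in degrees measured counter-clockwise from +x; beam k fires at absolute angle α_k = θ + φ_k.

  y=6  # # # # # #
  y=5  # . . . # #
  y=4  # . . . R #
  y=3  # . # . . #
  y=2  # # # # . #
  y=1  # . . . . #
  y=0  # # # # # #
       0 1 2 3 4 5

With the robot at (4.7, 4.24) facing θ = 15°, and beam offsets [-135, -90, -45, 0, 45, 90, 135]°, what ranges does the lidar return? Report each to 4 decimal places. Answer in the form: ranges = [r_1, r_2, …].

ranges = [1.4318, 1.1591, 0.3464, 0.3106, 0.6000, 0.7868, 3.5200]

beam 1: φ=-135°, α=240°
  d=(-0.5000,-0.8660)  start (4,4)  tX=1.4000 tY=0.2771  stride 1/|dx|=2.0000 1/|dy|=1.1547
    cross y-line → (4,3), t=0.2771
    cross x-line → (3,3), t=1.4000
    cross y-line → (3,2), t=1.4318 (wall)
  → r_1 = 1.4318
beam 2: φ=-90°, α=285°
  d=(0.2588,-0.9659)  start (4,4)  tX=1.1591 tY=0.2485  stride 1/|dx|=3.8637 1/|dy|=1.0353
    cross y-line → (4,3), t=0.2485
    cross x-line → (5,3), t=1.1591 (wall)
  → r_2 = 1.1591
beam 3: φ=-45°, α=330°
  d=(0.8660,-0.5000)  start (4,4)  tX=0.3464 tY=0.4800  stride 1/|dx|=1.1547 1/|dy|=2.0000
    cross x-line → (5,4), t=0.3464 (wall)
  → r_3 = 0.3464
beam 4: φ=0°, α=15°
  d=(0.9659,0.2588)  start (4,4)  tX=0.3106 tY=2.9364  stride 1/|dx|=1.0353 1/|dy|=3.8637
    cross x-line → (5,4), t=0.3106 (wall)
  → r_4 = 0.3106
beam 5: φ=45°, α=60°
  d=(0.5000,0.8660)  start (4,4)  tX=0.6000 tY=0.8776  stride 1/|dx|=2.0000 1/|dy|=1.1547
    cross x-line → (5,4), t=0.6000 (wall)
  → r_5 = 0.6000
beam 6: φ=90°, α=105°
  d=(-0.2588,0.9659)  start (4,4)  tX=2.7046 tY=0.7868  stride 1/|dx|=3.8637 1/|dy|=1.0353
    cross y-line → (4,5), t=0.7868 (wall)
  → r_6 = 0.7868
beam 7: φ=135°, α=150°
  d=(-0.8660,0.5000)  start (4,4)  tX=0.8083 tY=1.5200  stride 1/|dx|=1.1547 1/|dy|=2.0000
    cross x-line → (3,4), t=0.8083
    cross y-line → (3,5), t=1.5200
    cross x-line → (2,5), t=1.9630
    cross x-line → (1,5), t=3.1177
    cross y-line → (1,6), t=3.5200 (wall)
  → r_7 = 3.5200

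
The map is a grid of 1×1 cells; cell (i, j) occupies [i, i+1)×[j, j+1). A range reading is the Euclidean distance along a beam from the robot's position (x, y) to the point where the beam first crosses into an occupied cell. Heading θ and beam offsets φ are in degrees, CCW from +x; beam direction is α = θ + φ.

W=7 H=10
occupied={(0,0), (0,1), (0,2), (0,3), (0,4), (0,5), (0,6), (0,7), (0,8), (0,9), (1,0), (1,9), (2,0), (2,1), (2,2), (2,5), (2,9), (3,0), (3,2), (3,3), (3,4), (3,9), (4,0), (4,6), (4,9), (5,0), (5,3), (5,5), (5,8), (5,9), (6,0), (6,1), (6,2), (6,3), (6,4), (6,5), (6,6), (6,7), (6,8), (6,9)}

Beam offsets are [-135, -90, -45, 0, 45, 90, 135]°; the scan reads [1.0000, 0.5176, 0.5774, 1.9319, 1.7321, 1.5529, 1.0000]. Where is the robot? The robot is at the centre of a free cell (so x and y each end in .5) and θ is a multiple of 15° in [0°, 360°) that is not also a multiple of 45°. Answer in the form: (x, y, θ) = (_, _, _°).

Candidates: 30 free-cell centres × 16 headings = 480 poses. Raycast each; keep the one whose scan matches to 4 dp.
  (1.5, 7.5, 75°): beam 1 = 1.7321 ≠ 1.0000 ✗
  (2.5, 8.5, 75°): beam 1 = 5.1962 ≠ 1.0000 ✗
  (1.5, 3.5, 15°): beam 2 = 1.9319 ≠ 0.5176 ✗
  …
  (1.5, 4.5, 255°): r_1=1.0000, r_2=0.5176, r_3=0.5774, r_4=1.9319, r_5=1.7321, r_6=1.5529, r_7=1.0000 — all match ✓
Unique over the lattice → pose = (1.5, 4.5, 255°).

(x, y, θ) = (1.5, 4.5, 255°)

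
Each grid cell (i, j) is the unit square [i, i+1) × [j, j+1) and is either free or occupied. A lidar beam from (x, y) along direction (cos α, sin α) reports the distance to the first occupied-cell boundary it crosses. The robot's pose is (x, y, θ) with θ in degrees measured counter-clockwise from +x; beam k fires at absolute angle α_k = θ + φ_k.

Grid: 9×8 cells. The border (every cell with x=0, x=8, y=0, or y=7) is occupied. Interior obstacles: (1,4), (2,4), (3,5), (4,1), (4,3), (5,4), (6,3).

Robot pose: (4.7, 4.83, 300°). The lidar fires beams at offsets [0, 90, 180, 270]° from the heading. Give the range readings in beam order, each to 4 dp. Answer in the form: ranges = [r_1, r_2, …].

beam 1: φ=0°, α=300°
  d=(0.5000,-0.8660)  start (4,4)  tX=0.6000 tY=0.9584  stride 1/|dx|=2.0000 1/|dy|=1.1547
    cross x-line → (5,4), t=0.6000 (wall)
  → r_1 = 0.6000
beam 2: φ=90°, α=30°
  d=(0.8660,0.5000)  start (4,4)  tX=0.3464 tY=0.3400  stride 1/|dx|=1.1547 1/|dy|=2.0000
    cross y-line → (4,5), t=0.3400
    cross x-line → (5,5), t=0.3464
    cross x-line → (6,5), t=1.5011
    cross y-line → (6,6), t=2.3400
    cross x-line → (7,6), t=2.6558
    cross x-line → (8,6), t=3.8105 (wall)
  → r_2 = 3.8105
beam 3: φ=180°, α=120°
  d=(-0.5000,0.8660)  start (4,4)  tX=1.4000 tY=0.1963  stride 1/|dx|=2.0000 1/|dy|=1.1547
    cross y-line → (4,5), t=0.1963
    cross y-line → (4,6), t=1.3510
    cross x-line → (3,6), t=1.4000
    cross y-line → (3,7), t=2.5057 (wall)
  → r_3 = 2.5057
beam 4: φ=270°, α=210°
  d=(-0.8660,-0.5000)  start (4,4)  tX=0.8083 tY=1.6600  stride 1/|dx|=1.1547 1/|dy|=2.0000
    cross x-line → (3,4), t=0.8083
    cross y-line → (3,3), t=1.6600
    cross x-line → (2,3), t=1.9630
    cross x-line → (1,3), t=3.1177
    cross y-line → (1,2), t=3.6600
    cross x-line → (0,2), t=4.2724 (wall)
  → r_4 = 4.2724

ranges = [0.6000, 3.8105, 2.5057, 4.2724]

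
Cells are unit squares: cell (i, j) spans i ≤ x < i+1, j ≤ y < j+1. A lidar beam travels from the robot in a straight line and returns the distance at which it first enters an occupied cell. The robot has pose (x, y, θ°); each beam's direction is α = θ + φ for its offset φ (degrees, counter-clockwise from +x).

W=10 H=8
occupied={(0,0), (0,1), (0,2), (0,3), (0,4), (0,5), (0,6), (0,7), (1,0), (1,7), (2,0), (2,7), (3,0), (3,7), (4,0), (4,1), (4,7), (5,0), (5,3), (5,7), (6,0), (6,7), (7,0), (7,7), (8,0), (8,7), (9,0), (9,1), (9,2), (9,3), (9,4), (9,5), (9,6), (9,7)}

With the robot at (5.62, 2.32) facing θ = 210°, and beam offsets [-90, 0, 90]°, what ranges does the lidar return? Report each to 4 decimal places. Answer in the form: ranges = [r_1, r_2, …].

beam 1: φ=-90°, α=120°
  d=(-0.5000,0.8660)  start (5,2)  tX=1.2400 tY=0.7852  stride 1/|dx|=2.0000 1/|dy|=1.1547
    cross y-line → (5,3), t=0.7852 (wall)
  → r_1 = 0.7852
beam 2: φ=0°, α=210°
  d=(-0.8660,-0.5000)  start (5,2)  tX=0.7159 tY=0.6400  stride 1/|dx|=1.1547 1/|dy|=2.0000
    cross y-line → (5,1), t=0.6400
    cross x-line → (4,1), t=0.7159 (wall)
  → r_2 = 0.7159
beam 3: φ=90°, α=300°
  d=(0.5000,-0.8660)  start (5,2)  tX=0.7600 tY=0.3695  stride 1/|dx|=2.0000 1/|dy|=1.1547
    cross y-line → (5,1), t=0.3695
    cross x-line → (6,1), t=0.7600
    cross y-line → (6,0), t=1.5242 (wall)
  → r_3 = 1.5242

ranges = [0.7852, 0.7159, 1.5242]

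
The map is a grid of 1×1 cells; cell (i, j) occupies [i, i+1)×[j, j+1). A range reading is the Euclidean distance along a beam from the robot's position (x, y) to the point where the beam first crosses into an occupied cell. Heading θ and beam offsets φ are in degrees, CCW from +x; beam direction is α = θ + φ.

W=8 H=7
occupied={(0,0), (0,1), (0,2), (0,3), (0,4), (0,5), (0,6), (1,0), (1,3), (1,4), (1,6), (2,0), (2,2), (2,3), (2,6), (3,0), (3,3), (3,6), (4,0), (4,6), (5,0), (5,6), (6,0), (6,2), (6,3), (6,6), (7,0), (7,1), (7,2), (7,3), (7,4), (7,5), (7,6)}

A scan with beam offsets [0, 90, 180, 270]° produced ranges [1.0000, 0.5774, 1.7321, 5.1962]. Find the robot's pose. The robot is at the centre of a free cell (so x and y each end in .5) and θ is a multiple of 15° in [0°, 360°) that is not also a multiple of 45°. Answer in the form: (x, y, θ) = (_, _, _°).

(x, y, θ) = (3.5, 5.5, 30°)

Candidates: 23 free-cell centres × 16 headings = 368 poses. Raycast each; keep the one whose scan matches to 4 dp.
  (2.5, 1.5, 255°): beam 1 = 0.5176 ≠ 1.0000 ✗
  (6.5, 1.5, 120°): beam 1 = 0.5774 ≠ 1.0000 ✗
  (6.5, 5.5, 345°): beam 1 = 0.5176 ≠ 1.0000 ✗
  (5.5, 5.5, 285°): beam 1 = 1.9319 ≠ 1.0000 ✗
  …
  (3.5, 5.5, 30°): r_1=1.0000, r_2=0.5774, r_3=1.7321, r_4=5.1962 — all match ✓
Unique over the lattice → pose = (3.5, 5.5, 30°).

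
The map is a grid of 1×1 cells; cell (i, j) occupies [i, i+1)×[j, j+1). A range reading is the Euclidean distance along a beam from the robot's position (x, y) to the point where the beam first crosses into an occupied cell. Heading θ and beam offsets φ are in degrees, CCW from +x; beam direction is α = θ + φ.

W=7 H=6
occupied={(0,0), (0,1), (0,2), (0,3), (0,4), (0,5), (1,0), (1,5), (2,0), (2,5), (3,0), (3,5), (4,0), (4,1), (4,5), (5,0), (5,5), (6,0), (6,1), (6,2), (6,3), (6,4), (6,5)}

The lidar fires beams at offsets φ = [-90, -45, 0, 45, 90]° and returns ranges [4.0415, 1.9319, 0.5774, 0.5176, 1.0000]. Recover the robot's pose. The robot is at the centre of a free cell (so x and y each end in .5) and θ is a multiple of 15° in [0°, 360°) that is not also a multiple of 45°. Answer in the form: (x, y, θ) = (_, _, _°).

Enumerate (i+0.5, j+0.5, θ) over the 19 free cells and 16 admissible headings. For each, cast all 5 beams and compare to the given ranges.
  (1.5, 4.5, 285°): beam 1 = 0.5176 ≠ 4.0415 ✗
  (4.5, 2.5, 165°): beam 1 = 2.5882 ≠ 4.0415 ✗
  (1.5, 3.5, 255°): beam 1 = 0.5176 ≠ 4.0415 ✗
  …
  (2.5, 4.5, 60°): r_1=4.0415, r_2=1.9319, r_3=0.5774, r_4=0.5176, r_5=1.0000 — all match ✓
Only this pose fits every beam.

(x, y, θ) = (2.5, 4.5, 60°)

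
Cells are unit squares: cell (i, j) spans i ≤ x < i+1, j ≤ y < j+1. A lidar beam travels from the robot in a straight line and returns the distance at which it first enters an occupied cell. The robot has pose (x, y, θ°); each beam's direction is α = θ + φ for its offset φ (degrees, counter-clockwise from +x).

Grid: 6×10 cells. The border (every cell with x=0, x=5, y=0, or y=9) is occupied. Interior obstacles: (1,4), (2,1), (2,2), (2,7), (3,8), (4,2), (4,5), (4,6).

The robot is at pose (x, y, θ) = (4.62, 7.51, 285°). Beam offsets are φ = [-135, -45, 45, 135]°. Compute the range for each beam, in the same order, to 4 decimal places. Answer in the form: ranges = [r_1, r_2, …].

ranges = [0.9800, 0.5889, 0.4388, 0.7600]

beam 1: φ=-135°, α=150°
  direction (-0.8660, 0.5000); cell (4,7); t to first gridline: x 0.7159, y 0.9800 (then +1.1547 / +2.0000)
    (3,7) via x @ 0.7159
    (3,8) via y @ 0.9800  # hit
  → r_1 = 0.9800
beam 2: φ=-45°, α=240°
  direction (-0.5000, -0.8660); cell (4,7); t to first gridline: x 1.2400, y 0.5889 (then +2.0000 / +1.1547)
    (4,6) via y @ 0.5889  # hit
  → r_2 = 0.5889
beam 3: φ=45°, α=330°
  direction (0.8660, -0.5000); cell (4,7); t to first gridline: x 0.4388, y 1.0200 (then +1.1547 / +2.0000)
    (5,7) via x @ 0.4388  # hit
  → r_3 = 0.4388
beam 4: φ=135°, α=60°
  direction (0.5000, 0.8660); cell (4,7); t to first gridline: x 0.7600, y 0.5658 (then +2.0000 / +1.1547)
    (4,8) via y @ 0.5658
    (5,8) via x @ 0.7600  # hit
  → r_4 = 0.7600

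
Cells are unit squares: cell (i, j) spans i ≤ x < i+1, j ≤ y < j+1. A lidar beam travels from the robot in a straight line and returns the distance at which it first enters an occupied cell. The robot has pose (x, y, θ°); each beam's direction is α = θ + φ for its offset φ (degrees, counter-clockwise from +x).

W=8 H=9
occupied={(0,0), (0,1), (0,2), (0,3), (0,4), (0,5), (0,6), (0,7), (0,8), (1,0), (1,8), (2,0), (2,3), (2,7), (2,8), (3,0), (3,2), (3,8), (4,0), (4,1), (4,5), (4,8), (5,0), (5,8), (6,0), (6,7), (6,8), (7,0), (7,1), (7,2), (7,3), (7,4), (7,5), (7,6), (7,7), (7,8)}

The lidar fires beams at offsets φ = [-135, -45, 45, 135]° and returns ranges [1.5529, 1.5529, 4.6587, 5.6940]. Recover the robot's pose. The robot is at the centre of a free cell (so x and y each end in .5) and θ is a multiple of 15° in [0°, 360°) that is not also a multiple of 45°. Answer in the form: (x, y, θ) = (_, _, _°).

(x, y, θ) = (5.5, 6.5, 150°)

Candidates: 36 free-cell centres × 16 headings = 576 poses. Raycast each; keep the one whose scan matches to 4 dp.
  (4.5, 3.5, 210°): beam 3 = 1.5529 ≠ 4.6587 ✗
  (5.5, 1.5, 105°): beam 1 = 1.0000 ≠ 1.5529 ✗
  (5.5, 6.5, 345°): beam 1 = 1.0000 ≠ 1.5529 ✗
  (2.5, 2.5, 150°): beam 1 = 0.5176 ≠ 1.5529 ✗
  (6.5, 4.5, 150°): beam 1 = 0.5176 ≠ 1.5529 ✗
  …
  (5.5, 6.5, 150°): r_1=1.5529, r_2=1.5529, r_3=4.6587, r_4=5.6940 — all match ✓
Unique over the lattice → pose = (5.5, 6.5, 150°).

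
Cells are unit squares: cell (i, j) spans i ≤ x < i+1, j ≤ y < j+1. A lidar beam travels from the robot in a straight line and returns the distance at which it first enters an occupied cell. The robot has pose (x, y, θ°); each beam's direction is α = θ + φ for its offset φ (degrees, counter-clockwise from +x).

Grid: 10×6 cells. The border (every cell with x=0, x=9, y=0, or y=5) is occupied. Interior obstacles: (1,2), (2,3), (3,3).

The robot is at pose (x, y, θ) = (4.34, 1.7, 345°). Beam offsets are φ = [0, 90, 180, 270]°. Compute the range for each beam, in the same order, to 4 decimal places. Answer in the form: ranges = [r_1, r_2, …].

ranges = [2.7046, 3.4164, 2.4225, 0.7247]

beam 1: φ=0°, α=345°
  cosα=0.9659 sinα=-0.2588 | (4,1) | tMaxX 0.6833 tMaxY 2.7046 | tΔX 1.0353 tΔY 3.8637
    t=0.6833 [x] (5,1)
    t=1.7186 [x] (6,1)
    t=2.7046 [y] (6,0) — stop
  → r_1 = 2.7046
beam 2: φ=90°, α=75°
  cosα=0.2588 sinα=0.9659 | (4,1) | tMaxX 2.5500 tMaxY 0.3106 | tΔX 3.8637 tΔY 1.0353
    t=0.3106 [y] (4,2)
    t=1.3459 [y] (4,3)
    t=2.3811 [y] (4,4)
    t=2.5500 [x] (5,4)
    t=3.4164 [y] (5,5) — stop
  → r_2 = 3.4164
beam 3: φ=180°, α=165°
  cosα=-0.9659 sinα=0.2588 | (4,1) | tMaxX 0.3520 tMaxY 1.1591 | tΔX 1.0353 tΔY 3.8637
    t=0.3520 [x] (3,1)
    t=1.1591 [y] (3,2)
    t=1.3873 [x] (2,2)
    t=2.4225 [x] (1,2) — stop
  → r_3 = 2.4225
beam 4: φ=270°, α=255°
  cosα=-0.2588 sinα=-0.9659 | (4,1) | tMaxX 1.3137 tMaxY 0.7247 | tΔX 3.8637 tΔY 1.0353
    t=0.7247 [y] (4,0) — stop
  → r_4 = 0.7247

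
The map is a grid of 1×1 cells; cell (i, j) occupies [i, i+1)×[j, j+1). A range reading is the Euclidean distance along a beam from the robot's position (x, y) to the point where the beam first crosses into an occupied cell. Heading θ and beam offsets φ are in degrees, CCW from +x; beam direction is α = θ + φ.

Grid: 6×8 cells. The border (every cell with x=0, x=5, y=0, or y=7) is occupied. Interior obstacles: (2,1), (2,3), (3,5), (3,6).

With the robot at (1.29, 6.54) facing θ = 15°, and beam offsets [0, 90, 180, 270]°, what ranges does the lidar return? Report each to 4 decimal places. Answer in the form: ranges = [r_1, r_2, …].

beam 1: φ=0°, α=15°
  direction (0.9659, 0.2588); cell (1,6); t to first gridline: x 0.7350, y 1.7773 (then +1.0353 / +3.8637)
    (2,6) via x @ 0.7350
    (3,6) via x @ 1.7703  # hit
  → r_1 = 1.7703
beam 2: φ=90°, α=105°
  direction (-0.2588, 0.9659); cell (1,6); t to first gridline: x 1.1205, y 0.4762 (then +3.8637 / +1.0353)
    (1,7) via y @ 0.4762  # hit
  → r_2 = 0.4762
beam 3: φ=180°, α=195°
  direction (-0.9659, -0.2588); cell (1,6); t to first gridline: x 0.3002, y 2.0864 (then +1.0353 / +3.8637)
    (0,6) via x @ 0.3002  # hit
  → r_3 = 0.3002
beam 4: φ=270°, α=285°
  direction (0.2588, -0.9659); cell (1,6); t to first gridline: x 2.7432, y 0.5590 (then +3.8637 / +1.0353)
    (1,5) via y @ 0.5590
    (1,4) via y @ 1.5943
    (1,3) via y @ 2.6296
    (2,3) via x @ 2.7432  # hit
  → r_4 = 2.7432

ranges = [1.7703, 0.4762, 0.3002, 2.7432]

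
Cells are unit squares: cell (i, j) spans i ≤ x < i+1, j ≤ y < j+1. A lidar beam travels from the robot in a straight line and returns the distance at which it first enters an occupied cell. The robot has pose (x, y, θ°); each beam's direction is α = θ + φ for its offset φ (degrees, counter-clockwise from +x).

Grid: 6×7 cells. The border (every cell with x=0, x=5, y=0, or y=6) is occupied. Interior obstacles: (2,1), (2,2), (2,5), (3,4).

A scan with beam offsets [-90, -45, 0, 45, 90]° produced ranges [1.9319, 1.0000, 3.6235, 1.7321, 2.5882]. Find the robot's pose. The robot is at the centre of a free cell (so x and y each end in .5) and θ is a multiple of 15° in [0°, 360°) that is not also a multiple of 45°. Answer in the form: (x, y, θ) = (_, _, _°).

Enumerate (i+0.5, j+0.5, θ) over the 16 free cells and 16 admissible headings. For each, cast all 5 beams and compare to the given ranges.
  (4.5, 5.5, 285°): beam 1 = 1.5529 ≠ 1.9319 ✗
  (4.5, 4.5, 255°): beam 1 = 0.5176 ≠ 1.9319 ✗
  (1.5, 1.5, 30°): beam 1 = 0.5774 ≠ 1.9319 ✗
  (2.5, 3.5, 300°): beam 1 = 1.7321 ≠ 1.9319 ✗
  …
  (4.5, 3.5, 165°): r_1=1.9319, r_2=1.0000, r_3=3.6235, r_4=1.7321, r_5=2.5882 — all match ✓
No second candidate reproduces the full scan.

(x, y, θ) = (4.5, 3.5, 165°)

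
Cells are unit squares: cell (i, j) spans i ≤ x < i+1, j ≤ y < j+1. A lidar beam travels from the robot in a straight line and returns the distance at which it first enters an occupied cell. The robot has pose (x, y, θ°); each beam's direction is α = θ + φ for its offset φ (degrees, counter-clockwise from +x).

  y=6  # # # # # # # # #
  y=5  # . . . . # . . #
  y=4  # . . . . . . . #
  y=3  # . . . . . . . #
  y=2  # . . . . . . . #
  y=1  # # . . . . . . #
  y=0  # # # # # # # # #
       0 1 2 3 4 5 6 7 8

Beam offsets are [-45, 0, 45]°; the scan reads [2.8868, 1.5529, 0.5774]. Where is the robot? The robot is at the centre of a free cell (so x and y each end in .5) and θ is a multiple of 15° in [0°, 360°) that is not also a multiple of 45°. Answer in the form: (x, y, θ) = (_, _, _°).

(x, y, θ) = (3.5, 1.5, 195°)

Enumerate (i+0.5, j+0.5, θ) over the 33 free cells and 16 admissible headings. For each, cast all 3 beams and compare to the given ranges.
  (3.5, 5.5, 345°): beam 1 = 5.1962 ≠ 2.8868 ✗
  (2.5, 5.5, 60°): beam 1 = 1.9319 ≠ 2.8868 ✗
  (5.5, 1.5, 300°): beam 1 = 0.5176 ≠ 2.8868 ✗
  (2.5, 3.5, 330°): beam 1 = 2.5882 ≠ 2.8868 ✗
  (6.5, 4.5, 60°): beam 1 = 1.5529 ≠ 2.8868 ✗
  …
  (3.5, 1.5, 195°): r_1=2.8868, r_2=1.5529, r_3=0.5774 — all match ✓
Unique over the lattice → pose = (3.5, 1.5, 195°).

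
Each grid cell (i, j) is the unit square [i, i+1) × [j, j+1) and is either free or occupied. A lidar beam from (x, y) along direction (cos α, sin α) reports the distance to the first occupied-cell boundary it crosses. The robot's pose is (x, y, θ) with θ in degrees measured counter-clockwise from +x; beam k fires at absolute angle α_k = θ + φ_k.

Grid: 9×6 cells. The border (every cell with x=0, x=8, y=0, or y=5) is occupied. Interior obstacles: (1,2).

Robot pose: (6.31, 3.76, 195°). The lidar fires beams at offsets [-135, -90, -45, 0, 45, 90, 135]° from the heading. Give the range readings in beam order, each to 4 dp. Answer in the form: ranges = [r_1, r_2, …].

ranges = [1.4318, 1.2837, 2.4800, 4.4620, 3.1870, 2.8574, 1.9514]

beam 1: φ=-135°, α=60°
  d=(0.5000,0.8660)  start (6,3)  tX=1.3800 tY=0.2771  stride 1/|dx|=2.0000 1/|dy|=1.1547
    cross y-line → (6,4), t=0.2771
    cross x-line → (7,4), t=1.3800
    cross y-line → (7,5), t=1.4318 (wall)
  → r_1 = 1.4318
beam 2: φ=-90°, α=105°
  d=(-0.2588,0.9659)  start (6,3)  tX=1.1977 tY=0.2485  stride 1/|dx|=3.8637 1/|dy|=1.0353
    cross y-line → (6,4), t=0.2485
    cross x-line → (5,4), t=1.1977
    cross y-line → (5,5), t=1.2837 (wall)
  → r_2 = 1.2837
beam 3: φ=-45°, α=150°
  d=(-0.8660,0.5000)  start (6,3)  tX=0.3580 tY=0.4800  stride 1/|dx|=1.1547 1/|dy|=2.0000
    cross x-line → (5,3), t=0.3580
    cross y-line → (5,4), t=0.4800
    cross x-line → (4,4), t=1.5127
    cross y-line → (4,5), t=2.4800 (wall)
  → r_3 = 2.4800
beam 4: φ=0°, α=195°
  d=(-0.9659,-0.2588)  start (6,3)  tX=0.3209 tY=2.9364  stride 1/|dx|=1.0353 1/|dy|=3.8637
    cross x-line → (5,3), t=0.3209
    cross x-line → (4,3), t=1.3562
    cross x-line → (3,3), t=2.3915
    cross y-line → (3,2), t=2.9364
    cross x-line → (2,2), t=3.4268
    cross x-line → (1,2), t=4.4620 (wall)
  → r_4 = 4.4620
beam 5: φ=45°, α=240°
  d=(-0.5000,-0.8660)  start (6,3)  tX=0.6200 tY=0.8776  stride 1/|dx|=2.0000 1/|dy|=1.1547
    cross x-line → (5,3), t=0.6200
    cross y-line → (5,2), t=0.8776
    cross y-line → (5,1), t=2.0323
    cross x-line → (4,1), t=2.6200
    cross y-line → (4,0), t=3.1870 (wall)
  → r_5 = 3.1870
beam 6: φ=90°, α=285°
  d=(0.2588,-0.9659)  start (6,3)  tX=2.6660 tY=0.7868  stride 1/|dx|=3.8637 1/|dy|=1.0353
    cross y-line → (6,2), t=0.7868
    cross y-line → (6,1), t=1.8221
    cross x-line → (7,1), t=2.6660
    cross y-line → (7,0), t=2.8574 (wall)
  → r_6 = 2.8574
beam 7: φ=135°, α=330°
  d=(0.8660,-0.5000)  start (6,3)  tX=0.7967 tY=1.5200  stride 1/|dx|=1.1547 1/|dy|=2.0000
    cross x-line → (7,3), t=0.7967
    cross y-line → (7,2), t=1.5200
    cross x-line → (8,2), t=1.9514 (wall)
  → r_7 = 1.9514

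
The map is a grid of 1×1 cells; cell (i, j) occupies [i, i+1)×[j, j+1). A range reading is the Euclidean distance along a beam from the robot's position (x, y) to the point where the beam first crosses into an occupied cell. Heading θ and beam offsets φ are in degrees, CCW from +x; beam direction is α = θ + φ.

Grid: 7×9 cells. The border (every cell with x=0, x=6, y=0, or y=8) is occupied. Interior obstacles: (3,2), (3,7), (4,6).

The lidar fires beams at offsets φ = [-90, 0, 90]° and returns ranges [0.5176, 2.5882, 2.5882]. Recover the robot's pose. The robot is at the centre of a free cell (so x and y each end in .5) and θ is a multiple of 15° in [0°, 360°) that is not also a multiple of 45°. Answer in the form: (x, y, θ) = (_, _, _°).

(x, y, θ) = (3.5, 3.5, 345°)

Enumerate (i+0.5, j+0.5, θ) over the 32 free cells and 16 admissible headings. For each, cast all 3 beams and compare to the given ranges.
  (1.5, 7.5, 165°): beam 2 = 0.5176 ≠ 2.5882 ✗
  (4.5, 7.5, 210°): beam 1 = 0.5774 ≠ 0.5176 ✗
  (5.5, 2.5, 300°): beam 1 = 3.0000 ≠ 0.5176 ✗
  (2.5, 1.5, 255°): beam 1 = 1.5529 ≠ 0.5176 ✗
  …
  (3.5, 3.5, 345°): r_1=0.5176, r_2=2.5882, r_3=2.5882 — all match ✓
Unique over the lattice → pose = (3.5, 3.5, 345°).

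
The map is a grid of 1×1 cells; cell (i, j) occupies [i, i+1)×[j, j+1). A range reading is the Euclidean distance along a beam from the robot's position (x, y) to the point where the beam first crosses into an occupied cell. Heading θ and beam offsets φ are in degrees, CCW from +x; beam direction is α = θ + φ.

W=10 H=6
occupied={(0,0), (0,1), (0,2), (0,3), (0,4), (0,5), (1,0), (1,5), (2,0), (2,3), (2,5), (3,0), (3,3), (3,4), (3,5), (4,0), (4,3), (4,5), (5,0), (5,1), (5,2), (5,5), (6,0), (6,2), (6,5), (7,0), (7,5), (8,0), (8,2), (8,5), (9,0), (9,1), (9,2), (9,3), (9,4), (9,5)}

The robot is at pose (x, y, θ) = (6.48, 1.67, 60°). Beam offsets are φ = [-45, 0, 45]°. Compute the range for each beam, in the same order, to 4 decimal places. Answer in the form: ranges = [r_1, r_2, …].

ranges = [1.5736, 0.3811, 0.3416]

beam 1: φ=-45°, α=15°
  direction (0.9659, 0.2588); cell (6,1); t to first gridline: x 0.5383, y 1.2750 (then +1.0353 / +3.8637)
    (7,1) via x @ 0.5383
    (7,2) via y @ 1.2750
    (8,2) via x @ 1.5736  # hit
  → r_1 = 1.5736
beam 2: φ=0°, α=60°
  direction (0.5000, 0.8660); cell (6,1); t to first gridline: x 1.0400, y 0.3811 (then +2.0000 / +1.1547)
    (6,2) via y @ 0.3811  # hit
  → r_2 = 0.3811
beam 3: φ=45°, α=105°
  direction (-0.2588, 0.9659); cell (6,1); t to first gridline: x 1.8546, y 0.3416 (then +3.8637 / +1.0353)
    (6,2) via y @ 0.3416  # hit
  → r_3 = 0.3416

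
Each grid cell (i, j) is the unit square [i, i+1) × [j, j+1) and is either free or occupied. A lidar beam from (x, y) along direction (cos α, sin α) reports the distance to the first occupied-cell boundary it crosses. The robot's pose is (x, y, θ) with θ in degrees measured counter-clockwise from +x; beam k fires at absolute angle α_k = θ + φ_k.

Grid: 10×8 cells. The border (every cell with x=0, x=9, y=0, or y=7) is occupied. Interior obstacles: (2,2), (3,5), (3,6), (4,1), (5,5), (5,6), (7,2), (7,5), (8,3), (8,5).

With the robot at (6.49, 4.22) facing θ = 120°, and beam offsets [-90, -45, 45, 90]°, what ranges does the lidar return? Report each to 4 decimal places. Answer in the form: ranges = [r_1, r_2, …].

ranges = [1.5600, 2.8781, 3.0137, 4.0299]

beam 1: φ=-90°, α=30°
  cosα=0.8660 sinα=0.5000 | (6,4) | tMaxX 0.5889 tMaxY 1.5600 | tΔX 1.1547 tΔY 2.0000
    t=0.5889 [x] (7,4)
    t=1.5600 [y] (7,5) — stop
  → r_1 = 1.5600
beam 2: φ=-45°, α=75°
  cosα=0.2588 sinα=0.9659 | (6,4) | tMaxX 1.9705 tMaxY 0.8075 | tΔX 3.8637 tΔY 1.0353
    t=0.8075 [y] (6,5)
    t=1.8428 [y] (6,6)
    t=1.9705 [x] (7,6)
    t=2.8781 [y] (7,7) — stop
  → r_2 = 2.8781
beam 3: φ=45°, α=165°
  cosα=-0.9659 sinα=0.2588 | (6,4) | tMaxX 0.5073 tMaxY 3.0137 | tΔX 1.0353 tΔY 3.8637
    t=0.5073 [x] (5,4)
    t=1.5426 [x] (4,4)
    t=2.5778 [x] (3,4)
    t=3.0137 [y] (3,5) — stop
  → r_3 = 3.0137
beam 4: φ=90°, α=210°
  cosα=-0.8660 sinα=-0.5000 | (6,4) | tMaxX 0.5658 tMaxY 0.4400 | tΔX 1.1547 tΔY 2.0000
    t=0.4400 [y] (6,3)
    t=0.5658 [x] (5,3)
    t=1.7205 [x] (4,3)
    t=2.4400 [y] (4,2)
    t=2.8752 [x] (3,2)
    t=4.0299 [x] (2,2) — stop
  → r_4 = 4.0299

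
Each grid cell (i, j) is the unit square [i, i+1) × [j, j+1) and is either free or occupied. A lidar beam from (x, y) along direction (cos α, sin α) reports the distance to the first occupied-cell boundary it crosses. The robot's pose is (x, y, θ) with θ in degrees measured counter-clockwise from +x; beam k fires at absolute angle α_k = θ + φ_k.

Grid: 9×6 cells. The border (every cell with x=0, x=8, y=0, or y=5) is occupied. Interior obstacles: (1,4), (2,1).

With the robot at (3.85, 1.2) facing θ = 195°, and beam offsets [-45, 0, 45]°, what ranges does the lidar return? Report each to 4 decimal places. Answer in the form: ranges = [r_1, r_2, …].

beam 1: φ=-45°, α=150°
  dir = (cos 150°, sin 150°) = (-0.8660, 0.5000); from cell (3,1)
  next x-line at t=0.9815, next y-line at t=1.6000; Δt_x=1.1547, Δt_y=2.0000
    x: enter (2,1) at t=0.9815 ← occupied
  → r_1 = 0.9815
beam 2: φ=0°, α=195°
  dir = (cos 195°, sin 195°) = (-0.9659, -0.2588); from cell (3,1)
  next x-line at t=0.8800, next y-line at t=0.7727; Δt_x=1.0353, Δt_y=3.8637
    y: enter (3,0) at t=0.7727 ← occupied
  → r_2 = 0.7727
beam 3: φ=45°, α=240°
  dir = (cos 240°, sin 240°) = (-0.5000, -0.8660); from cell (3,1)
  next x-line at t=1.7000, next y-line at t=0.2309; Δt_x=2.0000, Δt_y=1.1547
    y: enter (3,0) at t=0.2309 ← occupied
  → r_3 = 0.2309

ranges = [0.9815, 0.7727, 0.2309]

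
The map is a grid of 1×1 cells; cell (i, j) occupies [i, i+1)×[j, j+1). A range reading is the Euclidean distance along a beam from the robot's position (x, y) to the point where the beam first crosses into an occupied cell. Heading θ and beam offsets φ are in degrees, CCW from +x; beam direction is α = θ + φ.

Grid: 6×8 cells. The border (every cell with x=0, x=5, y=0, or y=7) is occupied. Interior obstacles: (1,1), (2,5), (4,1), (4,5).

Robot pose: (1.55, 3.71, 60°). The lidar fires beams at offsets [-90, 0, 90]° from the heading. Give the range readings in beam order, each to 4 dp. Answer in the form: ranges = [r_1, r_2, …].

ranges = [3.4200, 1.4896, 0.6351]

beam 1: φ=-90°, α=330°
  cosα=0.8660 sinα=-0.5000 | (1,3) | tMaxX 0.5196 tMaxY 1.4200 | tΔX 1.1547 tΔY 2.0000
    t=0.5196 [x] (2,3)
    t=1.4200 [y] (2,2)
    t=1.6743 [x] (3,2)
    t=2.8290 [x] (4,2)
    t=3.4200 [y] (4,1) — stop
  → r_1 = 3.4200
beam 2: φ=0°, α=60°
  cosα=0.5000 sinα=0.8660 | (1,3) | tMaxX 0.9000 tMaxY 0.3349 | tΔX 2.0000 tΔY 1.1547
    t=0.3349 [y] (1,4)
    t=0.9000 [x] (2,4)
    t=1.4896 [y] (2,5) — stop
  → r_2 = 1.4896
beam 3: φ=90°, α=150°
  cosα=-0.8660 sinα=0.5000 | (1,3) | tMaxX 0.6351 tMaxY 0.5800 | tΔX 1.1547 tΔY 2.0000
    t=0.5800 [y] (1,4)
    t=0.6351 [x] (0,4) — stop
  → r_3 = 0.6351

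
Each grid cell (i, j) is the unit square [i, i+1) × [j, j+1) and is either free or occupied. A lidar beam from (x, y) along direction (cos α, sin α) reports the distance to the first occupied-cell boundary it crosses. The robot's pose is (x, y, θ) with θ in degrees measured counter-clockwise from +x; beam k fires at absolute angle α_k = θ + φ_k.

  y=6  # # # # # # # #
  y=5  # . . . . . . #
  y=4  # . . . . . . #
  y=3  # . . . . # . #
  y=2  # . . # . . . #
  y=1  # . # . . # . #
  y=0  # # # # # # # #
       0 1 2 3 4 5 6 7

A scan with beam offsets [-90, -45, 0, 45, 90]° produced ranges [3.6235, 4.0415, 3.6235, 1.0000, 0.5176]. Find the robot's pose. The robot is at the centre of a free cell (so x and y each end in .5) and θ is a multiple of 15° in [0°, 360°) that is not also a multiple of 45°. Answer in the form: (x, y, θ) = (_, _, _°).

Candidates: 26 free-cell centres × 16 headings = 416 poses. Raycast each; keep the one whose scan matches to 4 dp.
  (2.5, 5.5, 60°): beam 1 = 3.0000 ≠ 3.6235 ✗
  (3.5, 4.5, 330°): beam 1 = 2.8868 ≠ 3.6235 ✗
  (5.5, 5.5, 210°): beam 1 = 0.5774 ≠ 3.6235 ✗
  …
  (3.5, 5.5, 345°): r_1=3.6235, r_2=4.0415, r_3=3.6235, r_4=1.0000, r_5=0.5176 — all match ✓
No second candidate reproduces the full scan.

(x, y, θ) = (3.5, 5.5, 345°)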